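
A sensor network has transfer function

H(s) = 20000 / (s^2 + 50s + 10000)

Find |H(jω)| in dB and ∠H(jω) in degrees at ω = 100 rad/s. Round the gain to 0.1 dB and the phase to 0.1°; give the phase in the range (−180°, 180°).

At s = jω = j100:
quadratic: (j100)² + 50·j100 + 10000 = 0 + j5000 → |·| ≈ 5000, ∠ ≈ 90.00°
|H| = 20000 / 5000 ≈ 4
Gain = 20 log₁₀(4) ≈ 12.04 dB
∠H = 0.00° − 90.00° = -90.00°

12.0 dB, -90.0°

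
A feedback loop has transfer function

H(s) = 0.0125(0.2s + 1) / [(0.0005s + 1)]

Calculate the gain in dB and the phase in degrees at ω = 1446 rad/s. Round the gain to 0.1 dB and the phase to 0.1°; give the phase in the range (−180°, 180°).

At ω = 1446 rad/s:
zero (1 + j1446·0.2) = 1 + j289.2 → |·| ≈ 289.2, ∠ ≈ 89.80°
pole (1 + j1446·0.0005) = 1 + j0.723 → |·| ≈ 1.234, ∠ ≈ 35.87°
|H| = 0.0125 · 289.2 / (1.234) ≈ 2.9295
Gain = 20 log₁₀(2.9295) ≈ 9.34 dB
∠H = (89.80°) − (35.87°) = 53.93°

9.3 dB, 53.9°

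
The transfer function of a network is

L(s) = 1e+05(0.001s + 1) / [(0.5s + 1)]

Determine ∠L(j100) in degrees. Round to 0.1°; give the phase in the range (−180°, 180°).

-83.1°

At ω = 100 rad/s:
zero (1 + j100·0.001) = 1 + j0.1 → |·| ≈ 1.005, ∠ ≈ 5.71°
pole (1 + j100·0.5) = 1 + j50 → |·| ≈ 50.01, ∠ ≈ 88.85°
∠L = (5.71°) − (88.85°) = -83.14°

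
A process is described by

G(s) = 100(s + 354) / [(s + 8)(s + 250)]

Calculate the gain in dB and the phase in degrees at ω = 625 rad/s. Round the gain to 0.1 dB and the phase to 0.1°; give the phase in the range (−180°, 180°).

At s = jω = j625:
zero (s+354): 354 + j625 → |·| = √(354²+625²) = √515941 ≈ 718.29, ∠ = arctan(625/354) ≈ 60.47°
pole (s+8): 8 + j625 → |·| = √(8²+625²) = √390689 ≈ 625.05, ∠ = arctan(625/8) ≈ 89.27°
pole (s+250): 250 + j625 → |·| = √(250²+625²) = √453125 ≈ 673.15, ∠ = arctan(625/250) ≈ 68.20°
|G| = 100 · 718.29 / 4.2075e+05 ≈ 0.17072
Gain = 20 log₁₀(0.17072) ≈ -15.35 dB
∠G = 60.47° − 157.47° = -97.00°

-15.4 dB, -97.0°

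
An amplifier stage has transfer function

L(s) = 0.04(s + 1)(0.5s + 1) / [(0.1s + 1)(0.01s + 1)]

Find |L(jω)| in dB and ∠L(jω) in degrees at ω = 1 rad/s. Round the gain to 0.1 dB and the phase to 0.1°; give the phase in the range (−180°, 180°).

At ω = 1 rad/s:
zero (1 + j1·1) = 1 + j1 → |·| ≈ 1.4142, ∠ ≈ 45.00°
zero (1 + j1·0.5) = 1 + j0.5 → |·| ≈ 1.118, ∠ ≈ 26.57°
pole (1 + j1·0.1) = 1 + j0.1 → |·| ≈ 1.005, ∠ ≈ 5.71°
pole (1 + j1·0.01) = 1 + j0.01 → |·| ≈ 1, ∠ ≈ 0.57°
|L| = 0.04 · 1.4142 · 1.118 / (1.005 · 1) ≈ 0.062928
Gain = 20 log₁₀(0.062928) ≈ -24.02 dB
∠L = (45.00° + 26.57°) − (5.71° + 0.57°) = 65.29°

-24.0 dB, 65.3°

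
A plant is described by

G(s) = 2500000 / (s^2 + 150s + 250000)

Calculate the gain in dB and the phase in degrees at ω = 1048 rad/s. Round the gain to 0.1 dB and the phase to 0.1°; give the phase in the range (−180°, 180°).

9.2 dB, -169.5°

At s = jω = j1048:
quadratic: (j1048)² + 150·j1048 + 250000 = -848304 + j157200 → |·| ≈ 8.6275e+05, ∠ ≈ 169.50°
|G| = 2500000 / 8.6275e+05 ≈ 2.8977
Gain = 20 log₁₀(2.8977) ≈ 9.24 dB
∠G = 0.00° − 169.50° = -169.50°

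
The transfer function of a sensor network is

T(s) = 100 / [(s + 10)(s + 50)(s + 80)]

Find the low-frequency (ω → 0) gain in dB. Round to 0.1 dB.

-52.0 dB

T(0) = 100 / (10·50·80) = 0.0025
20 log₁₀(0.0025) ≈ -52.04 dB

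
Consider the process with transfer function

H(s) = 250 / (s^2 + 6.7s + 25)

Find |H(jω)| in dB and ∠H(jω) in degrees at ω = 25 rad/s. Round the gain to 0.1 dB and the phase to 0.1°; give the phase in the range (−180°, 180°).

-7.9 dB, -164.4°

At s = jω = j25:
quadratic: (j25)² + 6.7·j25 + 25 = -600 + j167.5 → |·| ≈ 622.94, ∠ ≈ 164.40°
|H| = 250 / 622.94 ≈ 0.40132
Gain = 20 log₁₀(0.40132) ≈ -7.93 dB
∠H = 0.00° − 164.40° = -164.40°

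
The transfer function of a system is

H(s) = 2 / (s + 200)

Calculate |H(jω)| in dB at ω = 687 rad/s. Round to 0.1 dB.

At s = jω = j687:
pole (s+200): 200 + j687 → |·| = √(200²+687²) = √511969 ≈ 715.52, ∠ = arctan(687/200) ≈ 73.77°
|H| = 2 / 715.52 ≈ 0.0027952
Gain = 20 log₁₀(0.0027952) ≈ -51.07 dB

-51.1 dB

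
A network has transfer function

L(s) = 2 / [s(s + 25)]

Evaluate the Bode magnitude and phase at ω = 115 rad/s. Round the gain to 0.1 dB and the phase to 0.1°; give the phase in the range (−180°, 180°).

-76.6 dB, -167.7°

At s = jω = j115:
pole (s+25): 25 + j115 → |·| = √(25²+115²) = √13850 ≈ 117.69, ∠ = arctan(115/25) ≈ 77.74°
pole at origin: |s| = 115, ∠ = 90.00° (in denominator)
|L| = 2 / 13534 ≈ 0.00014778
Gain = 20 log₁₀(0.00014778) ≈ -76.61 dB
∠L = 0.00° − 167.74° = -167.74°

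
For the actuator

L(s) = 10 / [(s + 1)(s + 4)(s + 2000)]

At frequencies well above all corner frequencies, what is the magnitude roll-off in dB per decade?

-60 dB/decade

Each pole contributes −20 dB/decade at high frequency; each zero contributes +20 dB/decade.
Net: 0 zero(s) − 3 pole(s) → -60 dB/decade.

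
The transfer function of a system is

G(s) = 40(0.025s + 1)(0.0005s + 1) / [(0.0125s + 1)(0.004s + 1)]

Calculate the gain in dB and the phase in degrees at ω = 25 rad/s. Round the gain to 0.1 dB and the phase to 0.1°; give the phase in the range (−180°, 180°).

At ω = 25 rad/s:
zero (1 + j25·0.025) = 1 + j0.625 → |·| ≈ 1.1792, ∠ ≈ 32.01°
zero (1 + j25·0.0005) = 1 + j0.0125 → |·| ≈ 1.0001, ∠ ≈ 0.72°
pole (1 + j25·0.0125) = 1 + j0.3125 → |·| ≈ 1.0477, ∠ ≈ 17.35°
pole (1 + j25·0.004) = 1 + j0.1 → |·| ≈ 1.005, ∠ ≈ 5.71°
|G| = 40 · 1.1792 · 1.0001 / (1.0477 · 1.005) ≈ 44.801
Gain = 20 log₁₀(44.801) ≈ 33.03 dB
∠G = (32.01° + 0.72°) − (17.35° + 5.71°) = 9.67°

33.0 dB, 9.7°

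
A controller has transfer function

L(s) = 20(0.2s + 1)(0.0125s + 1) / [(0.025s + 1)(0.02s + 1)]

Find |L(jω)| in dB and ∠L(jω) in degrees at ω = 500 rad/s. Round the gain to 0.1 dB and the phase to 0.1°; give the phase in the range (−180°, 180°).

40.0 dB, 0.6°

At ω = 500 rad/s:
zero (1 + j500·0.2) = 1 + j100 → |·| ≈ 100, ∠ ≈ 89.43°
zero (1 + j500·0.0125) = 1 + j6.25 → |·| ≈ 6.3295, ∠ ≈ 80.91°
pole (1 + j500·0.025) = 1 + j12.5 → |·| ≈ 12.54, ∠ ≈ 85.43°
pole (1 + j500·0.02) = 1 + j10 → |·| ≈ 10.05, ∠ ≈ 84.29°
|L| = 20 · 100 · 6.3295 / (12.54 · 10.05) ≈ 100.45
Gain = 20 log₁₀(100.45) ≈ 40.04 dB
∠L = (89.43° + 80.91°) − (85.43° + 84.29°) = 0.62°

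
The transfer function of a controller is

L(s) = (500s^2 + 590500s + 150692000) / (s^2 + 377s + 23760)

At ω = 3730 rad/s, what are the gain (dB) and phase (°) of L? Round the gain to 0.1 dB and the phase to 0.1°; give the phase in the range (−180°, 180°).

54.2 dB, -12.2°

Substitute s = j3730:
Numerator: 500(j3730)^2 + 590500(j3730) + 150692000 = -6805758000 + j2202565000
Denominator: (j3730)^2 + 377(j3730) + 23760 = -13889140 + j1406210
|N| = √(6805758000² + 2202565000²) ≈ 7.1533e+09, ∠N ≈ 162.07°
|D| = √(13889140² + 1406210²) ≈ 1.396e+07, ∠D ≈ 174.22°
|L| = 7.1533e+09 / 1.396e+07 ≈ 512.41
Gain = 20 log₁₀(512.41) ≈ 54.19 dB
∠L = 162.07° − 174.22° = -12.15°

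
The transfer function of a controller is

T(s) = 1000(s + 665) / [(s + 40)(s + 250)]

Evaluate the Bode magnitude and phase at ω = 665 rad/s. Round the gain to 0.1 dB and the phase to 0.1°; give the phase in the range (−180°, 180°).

At s = jω = j665:
zero (s+665): 665 + j665 → |·| = √(665²+665²) = √884450 ≈ 940.45, ∠ = arctan(665/665) ≈ 45.00°
pole (s+40): 40 + j665 → |·| = √(40²+665²) = √443825 ≈ 666.2, ∠ = arctan(665/40) ≈ 86.56°
pole (s+250): 250 + j665 → |·| = √(250²+665²) = √504725 ≈ 710.44, ∠ = arctan(665/250) ≈ 69.40°
|T| = 1000 · 940.45 / 4.733e+05 ≈ 1.987
Gain = 20 log₁₀(1.987) ≈ 5.96 dB
∠T = 45.00° − 155.96° = -110.96°

6.0 dB, -111.0°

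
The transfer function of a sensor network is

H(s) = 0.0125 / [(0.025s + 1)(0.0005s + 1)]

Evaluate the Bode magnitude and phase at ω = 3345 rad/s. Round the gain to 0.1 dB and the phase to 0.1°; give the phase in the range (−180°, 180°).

-82.3 dB, -148.4°

At ω = 3345 rad/s:
pole (1 + j3345·0.025) = 1 + j83.625 → |·| ≈ 83.631, ∠ ≈ 89.31°
pole (1 + j3345·0.0005) = 1 + j1.6725 → |·| ≈ 1.9487, ∠ ≈ 59.12°
|H| = 0.0125 · 1 / (83.631 · 1.9487) ≈ 7.67e-05
Gain = 20 log₁₀(7.67e-05) ≈ -82.30 dB
∠H = (0°) − (89.31° + 59.12°) = -148.43°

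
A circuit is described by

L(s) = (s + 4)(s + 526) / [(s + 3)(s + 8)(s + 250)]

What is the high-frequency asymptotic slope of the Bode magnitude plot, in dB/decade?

Each pole contributes −20 dB/decade at high frequency; each zero contributes +20 dB/decade.
Net: 2 zero(s) − 3 pole(s) → -20 dB/decade.

-20 dB/decade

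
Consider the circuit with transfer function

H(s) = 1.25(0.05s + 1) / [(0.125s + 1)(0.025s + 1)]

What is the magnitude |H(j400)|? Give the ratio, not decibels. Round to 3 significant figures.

0.0498

At ω = 400 rad/s:
zero (1 + j400·0.05) = 1 + j20 → |·| ≈ 20.025, ∠ ≈ 87.14°
pole (1 + j400·0.125) = 1 + j50 → |·| ≈ 50.01, ∠ ≈ 88.85°
pole (1 + j400·0.025) = 1 + j10 → |·| ≈ 10.05, ∠ ≈ 84.29°
|H| = 1.25 · 20.025 / (50.01 · 10.05) ≈ 0.049803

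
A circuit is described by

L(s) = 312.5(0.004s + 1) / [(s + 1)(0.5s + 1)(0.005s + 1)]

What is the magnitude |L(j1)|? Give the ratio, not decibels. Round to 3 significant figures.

At ω = 1 rad/s:
zero (1 + j1·0.004) = 1 + j0.004 → |·| ≈ 1, ∠ ≈ 0.23°
pole (1 + j1·1) = 1 + j1 → |·| ≈ 1.4142, ∠ ≈ 45.00°
pole (1 + j1·0.5) = 1 + j0.5 → |·| ≈ 1.118, ∠ ≈ 26.57°
pole (1 + j1·0.005) = 1 + j0.005 → |·| ≈ 1, ∠ ≈ 0.29°
|L| = 312.5 · 1 / (1.4142 · 1.118 · 1) ≈ 197.65

198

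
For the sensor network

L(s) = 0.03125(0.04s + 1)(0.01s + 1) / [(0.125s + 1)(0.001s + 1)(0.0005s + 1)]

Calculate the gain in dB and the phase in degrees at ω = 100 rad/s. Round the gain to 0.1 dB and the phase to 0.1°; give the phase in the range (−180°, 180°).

-36.8 dB, 27.0°

At ω = 100 rad/s:
zero (1 + j100·0.04) = 1 + j4 → |·| ≈ 4.1231, ∠ ≈ 75.96°
zero (1 + j100·0.01) = 1 + j1 → |·| ≈ 1.4142, ∠ ≈ 45.00°
pole (1 + j100·0.125) = 1 + j12.5 → |·| ≈ 12.54, ∠ ≈ 85.43°
pole (1 + j100·0.001) = 1 + j0.1 → |·| ≈ 1.005, ∠ ≈ 5.71°
pole (1 + j100·0.0005) = 1 + j0.05 → |·| ≈ 1.0012, ∠ ≈ 2.86°
|L| = 0.03125 · 4.1231 · 1.4142 / (12.54 · 1.005 · 1.0012) ≈ 0.014441
Gain = 20 log₁₀(0.014441) ≈ -36.81 dB
∠L = (75.96° + 45.00°) − (85.43° + 5.71° + 2.86°) = 26.96°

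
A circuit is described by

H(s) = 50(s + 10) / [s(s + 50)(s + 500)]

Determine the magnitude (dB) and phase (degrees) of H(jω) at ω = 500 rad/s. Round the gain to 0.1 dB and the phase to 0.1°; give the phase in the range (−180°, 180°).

At s = jω = j500:
zero (s+10): 10 + j500 → |·| = √(10²+500²) = √250100 ≈ 500.1, ∠ = arctan(500/10) ≈ 88.85°
pole (s+50): 50 + j500 → |·| = √(50²+500²) = √252500 ≈ 502.49, ∠ = arctan(500/50) ≈ 84.29°
pole (s+500): 500 + j500 → |·| = √(500²+500²) = √500000 ≈ 707.11, ∠ = arctan(500/500) ≈ 45.00°
pole at origin: |s| = 500, ∠ = 90.00° (in denominator)
|H| = 50 · 500.1 / 1.7766e+08 ≈ 0.00014075
Gain = 20 log₁₀(0.00014075) ≈ -77.03 dB
∠H = 88.85° − 219.29° = -130.44°

-77.0 dB, -130.4°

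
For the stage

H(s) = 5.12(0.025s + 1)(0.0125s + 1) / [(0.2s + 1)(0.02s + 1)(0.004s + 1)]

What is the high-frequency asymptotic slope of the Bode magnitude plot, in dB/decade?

Each pole contributes −20 dB/decade at high frequency; each zero contributes +20 dB/decade.
Net: 2 zero(s) − 3 pole(s) → -20 dB/decade.

-20 dB/decade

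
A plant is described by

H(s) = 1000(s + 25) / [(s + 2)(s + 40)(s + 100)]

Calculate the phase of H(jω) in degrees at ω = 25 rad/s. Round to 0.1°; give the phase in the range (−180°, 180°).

At s = jω = j25:
zero (s+25): 25 + j25 → |·| = √(25²+25²) = √1250 ≈ 35.355, ∠ = arctan(25/25) ≈ 45.00°
pole (s+2): 2 + j25 → |·| = √(2²+25²) = √629 ≈ 25.08, ∠ = arctan(25/2) ≈ 85.43°
pole (s+40): 40 + j25 → |·| = √(40²+25²) = √2225 ≈ 47.17, ∠ = arctan(25/40) ≈ 32.01°
pole (s+100): 100 + j25 → |·| = √(100²+25²) = √10625 ≈ 103.08, ∠ = arctan(25/100) ≈ 14.04°
∠H = 45.00° − 131.48° = -86.48°

-86.5°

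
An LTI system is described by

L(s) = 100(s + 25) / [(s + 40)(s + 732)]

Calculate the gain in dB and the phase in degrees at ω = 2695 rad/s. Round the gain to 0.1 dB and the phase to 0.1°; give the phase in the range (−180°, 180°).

-28.9 dB, -74.5°

At s = jω = j2695:
zero (s+25): 25 + j2695 → |·| = √(25²+2695²) = √7263650 ≈ 2695.1, ∠ = arctan(2695/25) ≈ 89.47°
pole (s+40): 40 + j2695 → |·| = √(40²+2695²) = √7264625 ≈ 2695.3, ∠ = arctan(2695/40) ≈ 89.15°
pole (s+732): 732 + j2695 → |·| = √(732²+2695²) = √7798849 ≈ 2792.6, ∠ = arctan(2695/732) ≈ 74.80°
|L| = 100 · 2695.1 / 7.5269e+06 ≈ 0.035806
Gain = 20 log₁₀(0.035806) ≈ -28.92 dB
∠L = 89.47° − 163.95° = -74.48°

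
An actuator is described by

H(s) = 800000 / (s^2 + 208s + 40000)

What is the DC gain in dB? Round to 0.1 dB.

H(0) = 800000 / 40000 = 20
20 log₁₀(20) ≈ 26.02 dB

26.0 dB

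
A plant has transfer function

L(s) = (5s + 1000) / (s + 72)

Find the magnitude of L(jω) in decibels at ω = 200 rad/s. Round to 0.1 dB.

16.5 dB

Substitute s = j200:
Numerator: 5(j200) + 1000 = 1000 + j1000
Denominator: (j200) + 72 = 72 + j200
|N| = √(1000² + 1000²) ≈ 1414.2, ∠N ≈ 45.00°
|D| = √(72² + 200²) ≈ 212.57, ∠D ≈ 70.20°
|L| = 1414.2 / 212.57 ≈ 6.6529
Gain = 20 log₁₀(6.6529) ≈ 16.46 dB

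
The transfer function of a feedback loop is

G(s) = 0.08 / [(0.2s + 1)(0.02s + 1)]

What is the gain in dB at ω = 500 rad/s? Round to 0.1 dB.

At ω = 500 rad/s:
pole (1 + j500·0.2) = 1 + j100 → |·| ≈ 100, ∠ ≈ 89.43°
pole (1 + j500·0.02) = 1 + j10 → |·| ≈ 10.05, ∠ ≈ 84.29°
|G| = 0.08 · 1 / (100 · 10.05) ≈ 7.9602e-05
Gain = 20 log₁₀(7.9602e-05) ≈ -81.98 dB

-82.0 dB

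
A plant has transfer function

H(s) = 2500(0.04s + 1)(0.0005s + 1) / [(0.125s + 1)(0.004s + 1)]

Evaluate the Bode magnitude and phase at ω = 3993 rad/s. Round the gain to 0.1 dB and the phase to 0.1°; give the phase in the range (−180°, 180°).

41.0 dB, -23.3°

At ω = 3993 rad/s:
zero (1 + j3993·0.04) = 1 + j159.72 → |·| ≈ 159.72, ∠ ≈ 89.64°
zero (1 + j3993·0.0005) = 1 + j1.9965 → |·| ≈ 2.2329, ∠ ≈ 63.39°
pole (1 + j3993·0.125) = 1 + j499.125 → |·| ≈ 499.13, ∠ ≈ 89.89°
pole (1 + j3993·0.004) = 1 + j15.972 → |·| ≈ 16.003, ∠ ≈ 86.42°
|H| = 2500 · 159.72 · 2.2329 / (499.13 · 16.003) ≈ 111.62
Gain = 20 log₁₀(111.62) ≈ 40.95 dB
∠H = (89.64° + 63.39°) − (89.89° + 86.42°) = -23.28°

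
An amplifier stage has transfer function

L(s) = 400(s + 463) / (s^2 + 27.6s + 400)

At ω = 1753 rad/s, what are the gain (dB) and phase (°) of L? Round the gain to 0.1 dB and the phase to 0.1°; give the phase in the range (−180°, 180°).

At s = jω = j1753:
zero (s+463): 463 + j1753 → |·| = √(463²+1753²) = √3287378 ≈ 1813.1, ∠ = arctan(1753/463) ≈ 75.20°
quadratic: (j1753)² + 27.6·j1753 + 400 = -3072609 + j48382.8 → |·| ≈ 3.073e+06, ∠ ≈ 179.10°
|L| = 400 · 1813.1 / 3.073e+06 ≈ 0.236
Gain = 20 log₁₀(0.236) ≈ -12.54 dB
∠L = 75.20° − 179.10° = -103.90°

-12.5 dB, -103.9°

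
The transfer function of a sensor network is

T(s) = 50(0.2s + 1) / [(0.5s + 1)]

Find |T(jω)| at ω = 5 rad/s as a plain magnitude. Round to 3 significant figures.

At ω = 5 rad/s:
zero (1 + j5·0.2) = 1 + j1 → |·| ≈ 1.4142, ∠ ≈ 45.00°
pole (1 + j5·0.5) = 1 + j2.5 → |·| ≈ 2.6926, ∠ ≈ 68.20°
|T| = 50 · 1.4142 / (2.6926) ≈ 26.261

26.3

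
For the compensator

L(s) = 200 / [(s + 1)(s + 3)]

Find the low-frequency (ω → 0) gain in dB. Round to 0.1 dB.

36.5 dB

L(0) = 200 / (1·3) ≈ 66.667
20 log₁₀(66.667) ≈ 36.48 dB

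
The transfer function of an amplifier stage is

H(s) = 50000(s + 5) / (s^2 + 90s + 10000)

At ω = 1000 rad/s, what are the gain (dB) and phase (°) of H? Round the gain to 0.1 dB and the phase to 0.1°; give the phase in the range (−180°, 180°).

34.0 dB, -85.1°

At s = jω = j1000:
zero (s+5): 5 + j1000 → |·| = √(5²+1000²) = √1000025 ≈ 1000, ∠ = arctan(1000/5) ≈ 89.71°
quadratic: (j1000)² + 90·j1000 + 10000 = -990000 + j90000 → |·| ≈ 9.9408e+05, ∠ ≈ 174.81°
|H| = 50000 · 1000 / 9.9408e+05 ≈ 50.298
Gain = 20 log₁₀(50.298) ≈ 34.03 dB
∠H = 89.71° − 174.81° = -85.10°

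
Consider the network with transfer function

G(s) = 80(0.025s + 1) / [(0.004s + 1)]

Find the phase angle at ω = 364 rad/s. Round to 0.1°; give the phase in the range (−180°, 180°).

28.2°

At ω = 364 rad/s:
zero (1 + j364·0.025) = 1 + j9.1 → |·| ≈ 9.1548, ∠ ≈ 83.73°
pole (1 + j364·0.004) = 1 + j1.456 → |·| ≈ 1.7663, ∠ ≈ 55.52°
∠G = (83.73°) − (55.52°) = 28.21°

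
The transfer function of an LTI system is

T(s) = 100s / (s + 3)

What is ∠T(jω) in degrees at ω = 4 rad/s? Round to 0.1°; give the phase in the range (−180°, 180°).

At s = jω = j4:
zero at origin: s = j4 → |·| = 4, ∠ = 90.00°
pole (s+3): 3 + j4 → |·| = √(3²+4²) = √25 ≈ 5, ∠ = arctan(4/3) ≈ 53.13°
∠T = 90.00° − 53.13° = 36.87°

36.9°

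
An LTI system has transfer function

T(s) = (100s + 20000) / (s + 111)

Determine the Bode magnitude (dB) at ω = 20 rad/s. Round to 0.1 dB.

Substitute s = j20:
Numerator: 100(j20) + 20000 = 20000 + j2000
Denominator: (j20) + 111 = 111 + j20
|N| = √(20000² + 2000²) ≈ 20100, ∠N ≈ 5.71°
|D| = √(111² + 20²) ≈ 112.79, ∠D ≈ 10.21°
|T| = 20100 / 112.79 ≈ 178.21
Gain = 20 log₁₀(178.21) ≈ 45.02 dB

45.0 dB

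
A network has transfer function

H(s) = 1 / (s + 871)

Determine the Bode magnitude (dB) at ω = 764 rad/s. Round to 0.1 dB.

At s = jω = j764:
pole (s+871): 871 + j764 → |·| = √(871²+764²) = √1342337 ≈ 1158.6, ∠ = arctan(764/871) ≈ 41.26°
|H| = 1 / 1158.6 ≈ 0.00086311
Gain = 20 log₁₀(0.00086311) ≈ -61.28 dB

-61.3 dB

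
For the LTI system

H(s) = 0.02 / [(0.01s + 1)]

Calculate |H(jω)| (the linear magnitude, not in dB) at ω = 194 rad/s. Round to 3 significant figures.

0.00916

At ω = 194 rad/s:
pole (1 + j194·0.01) = 1 + j1.94 → |·| ≈ 2.1826, ∠ ≈ 62.73°
|H| = 0.02 · 1 / (2.1826) ≈ 0.0091634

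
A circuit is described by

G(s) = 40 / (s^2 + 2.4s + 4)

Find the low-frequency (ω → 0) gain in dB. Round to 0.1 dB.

G(0) = 40 / 4 = 10
20 log₁₀(10) ≈ 20.00 dB

20.0 dB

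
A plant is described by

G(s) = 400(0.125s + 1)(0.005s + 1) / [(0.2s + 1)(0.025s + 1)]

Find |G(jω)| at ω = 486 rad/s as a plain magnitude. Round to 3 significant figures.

53.9

At ω = 486 rad/s:
zero (1 + j486·0.125) = 1 + j60.75 → |·| ≈ 60.758, ∠ ≈ 89.06°
zero (1 + j486·0.005) = 1 + j2.43 → |·| ≈ 2.6277, ∠ ≈ 67.63°
pole (1 + j486·0.2) = 1 + j97.2 → |·| ≈ 97.205, ∠ ≈ 89.41°
pole (1 + j486·0.025) = 1 + j12.15 → |·| ≈ 12.191, ∠ ≈ 85.29°
|G| = 400 · 60.758 · 2.6277 / (97.205 · 12.191) ≈ 53.89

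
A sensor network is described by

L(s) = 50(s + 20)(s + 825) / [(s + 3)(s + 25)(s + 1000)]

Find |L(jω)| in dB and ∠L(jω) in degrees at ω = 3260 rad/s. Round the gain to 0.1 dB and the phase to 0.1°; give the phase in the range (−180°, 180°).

-36.4 dB, -87.0°

At s = jω = j3260:
zero (s+20): 20 + j3260 → |·| = √(20²+3260²) = √10628000 ≈ 3260.1, ∠ = arctan(3260/20) ≈ 89.65°
zero (s+825): 825 + j3260 → |·| = √(825²+3260²) = √11308225 ≈ 3362.8, ∠ = arctan(3260/825) ≈ 75.80°
pole (s+3): 3 + j3260 → |·| = √(3²+3260²) = √10627609 ≈ 3260, ∠ = arctan(3260/3) ≈ 89.95°
pole (s+25): 25 + j3260 → |·| = √(25²+3260²) = √10628225 ≈ 3260.1, ∠ = arctan(3260/25) ≈ 89.56°
pole (s+1000): 1000 + j3260 → |·| = √(1000²+3260²) = √11627600 ≈ 3409.9, ∠ = arctan(3260/1000) ≈ 72.95°
|L| = 50 · 1.0963e+07 / 3.624e+10 ≈ 0.015126
Gain = 20 log₁₀(0.015126) ≈ -36.41 dB
∠L = 165.45° − 252.46° = -87.01°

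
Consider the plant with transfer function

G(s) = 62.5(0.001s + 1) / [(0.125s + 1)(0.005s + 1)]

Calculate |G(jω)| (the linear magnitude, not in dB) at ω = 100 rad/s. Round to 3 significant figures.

4.48

At ω = 100 rad/s:
zero (1 + j100·0.001) = 1 + j0.1 → |·| ≈ 1.005, ∠ ≈ 5.71°
pole (1 + j100·0.125) = 1 + j12.5 → |·| ≈ 12.54, ∠ ≈ 85.43°
pole (1 + j100·0.005) = 1 + j0.5 → |·| ≈ 1.118, ∠ ≈ 26.57°
|G| = 62.5 · 1.005 / (12.54 · 1.118) ≈ 4.4803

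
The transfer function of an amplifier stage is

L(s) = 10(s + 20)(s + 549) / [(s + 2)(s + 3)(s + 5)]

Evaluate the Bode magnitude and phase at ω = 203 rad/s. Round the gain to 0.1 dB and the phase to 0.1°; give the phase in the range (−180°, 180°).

At s = jω = j203:
zero (s+20): 20 + j203 → |·| = √(20²+203²) = √41609 ≈ 203.98, ∠ = arctan(203/20) ≈ 84.37°
zero (s+549): 549 + j203 → |·| = √(549²+203²) = √342610 ≈ 585.33, ∠ = arctan(203/549) ≈ 20.29°
pole (s+2): 2 + j203 → |·| = √(2²+203²) = √41213 ≈ 203.01, ∠ = arctan(203/2) ≈ 89.44°
pole (s+3): 3 + j203 → |·| = √(3²+203²) = √41218 ≈ 203.02, ∠ = arctan(203/3) ≈ 89.15°
pole (s+5): 5 + j203 → |·| = √(5²+203²) = √41234 ≈ 203.06, ∠ = arctan(203/5) ≈ 88.59°
|L| = 10 · 1.194e+05 / 8.3691e+06 ≈ 0.14267
Gain = 20 log₁₀(0.14267) ≈ -16.91 dB
∠L = 104.66° − 267.18° = -162.52°

-16.9 dB, -162.5°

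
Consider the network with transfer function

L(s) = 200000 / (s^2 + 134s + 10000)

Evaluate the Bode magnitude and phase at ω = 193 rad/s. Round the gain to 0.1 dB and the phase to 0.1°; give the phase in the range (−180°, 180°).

14.5 dB, -136.5°

At s = jω = j193:
quadratic: (j193)² + 134·j193 + 10000 = -27249 + j25862 → |·| ≈ 37568, ∠ ≈ 136.50°
|L| = 200000 / 37568 ≈ 5.3237
Gain = 20 log₁₀(5.3237) ≈ 14.52 dB
∠L = 0.00° − 136.50° = -136.50°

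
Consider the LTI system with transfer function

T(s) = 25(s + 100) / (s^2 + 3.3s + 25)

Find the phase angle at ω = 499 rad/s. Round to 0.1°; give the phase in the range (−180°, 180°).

At s = jω = j499:
zero (s+100): 100 + j499 → |·| = √(100²+499²) = √259001 ≈ 508.92, ∠ = arctan(499/100) ≈ 78.67°
quadratic: (j499)² + 3.3·j499 + 25 = -248976 + j1646.7 → |·| ≈ 2.4898e+05, ∠ ≈ 179.62°
∠T = 78.67° − 179.62° = -100.95°

-101.0°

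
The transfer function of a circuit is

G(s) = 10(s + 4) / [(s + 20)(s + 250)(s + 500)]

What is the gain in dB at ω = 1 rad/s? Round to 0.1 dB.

At s = jω = j1:
zero (s+4): 4 + j1 → |·| = √(4²+1²) = √17 ≈ 4.1231, ∠ = arctan(1/4) ≈ 14.04°
pole (s+20): 20 + j1 → |·| = √(20²+1²) = √401 ≈ 20.025, ∠ = arctan(1/20) ≈ 2.86°
pole (s+250): 250 + j1 → |·| = √(250²+1²) = √62501 ≈ 250, ∠ = arctan(1/250) ≈ 0.23°
pole (s+500): 500 + j1 → |·| = √(500²+1²) = √250001 ≈ 500, ∠ = arctan(1/500) ≈ 0.11°
|G| = 10 · 4.1231 / 2.5031e+06 ≈ 1.6472e-05
Gain = 20 log₁₀(1.6472e-05) ≈ -95.67 dB

-95.7 dB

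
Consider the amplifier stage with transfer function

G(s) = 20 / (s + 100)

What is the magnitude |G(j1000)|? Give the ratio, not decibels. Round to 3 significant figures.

Substitute s = j1000:
Numerator: 20 = 20 + j0
Denominator: (j1000) + 100 = 100 + j1000
|N| = √(20² + 0²) ≈ 20, ∠N ≈ 0.00°
|D| = √(100² + 1000²) ≈ 1005, ∠D ≈ 84.29°
|G| = 20 / 1005 ≈ 0.0199

0.0199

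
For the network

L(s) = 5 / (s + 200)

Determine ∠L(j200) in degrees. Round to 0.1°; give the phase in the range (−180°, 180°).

Substitute s = j200:
Numerator: 5 = 5 + j0
Denominator: (j200) + 200 = 200 + j200
|N| = √(5² + 0²) ≈ 5, ∠N ≈ 0.00°
|D| = √(200² + 200²) ≈ 282.84, ∠D ≈ 45.00°
∠L = 0.00° − 45.00° = -45.00°

-45.0°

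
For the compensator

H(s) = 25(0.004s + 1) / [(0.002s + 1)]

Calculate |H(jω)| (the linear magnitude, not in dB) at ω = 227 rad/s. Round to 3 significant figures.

At ω = 227 rad/s:
zero (1 + j227·0.004) = 1 + j0.908 → |·| ≈ 1.3507, ∠ ≈ 42.24°
pole (1 + j227·0.002) = 1 + j0.454 → |·| ≈ 1.0982, ∠ ≈ 24.42°
|H| = 25 · 1.3507 / (1.0982) ≈ 30.748

30.7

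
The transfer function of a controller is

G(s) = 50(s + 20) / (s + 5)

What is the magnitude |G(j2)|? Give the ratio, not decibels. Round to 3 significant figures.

187

At s = jω = j2:
zero (s+20): 20 + j2 → |·| = √(20²+2²) = √404 ≈ 20.1, ∠ = arctan(2/20) ≈ 5.71°
pole (s+5): 5 + j2 → |·| = √(5²+2²) = √29 ≈ 5.3852, ∠ = arctan(2/5) ≈ 21.80°
|G| = 50 · 20.1 / 5.3852 ≈ 186.62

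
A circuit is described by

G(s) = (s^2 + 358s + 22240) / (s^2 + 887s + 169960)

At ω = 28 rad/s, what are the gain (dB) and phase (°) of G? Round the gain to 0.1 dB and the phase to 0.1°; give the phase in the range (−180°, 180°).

Substitute s = j28:
Numerator: (j28)^2 + 358(j28) + 22240 = 21456 + j10024
Denominator: (j28)^2 + 887(j28) + 169960 = 169176 + j24836
|N| = √(21456² + 10024²) ≈ 23682, ∠N ≈ 25.04°
|D| = √(169176² + 24836²) ≈ 1.7099e+05, ∠D ≈ 8.35°
|G| = 23682 / 1.7099e+05 ≈ 0.1385
Gain = 20 log₁₀(0.1385) ≈ -17.17 dB
∠G = 25.04° − 8.35° = 16.69°

-17.2 dB, 16.7°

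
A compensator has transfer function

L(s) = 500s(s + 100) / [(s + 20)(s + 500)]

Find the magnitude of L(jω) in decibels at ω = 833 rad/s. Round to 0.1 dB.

52.7 dB

At s = jω = j833:
zero (s+100): 100 + j833 → |·| = √(100²+833²) = √703889 ≈ 838.98, ∠ = arctan(833/100) ≈ 83.15°
zero at origin: s = j833 → |·| = 833, ∠ = 90.00°
pole (s+20): 20 + j833 → |·| = √(20²+833²) = √694289 ≈ 833.24, ∠ = arctan(833/20) ≈ 88.62°
pole (s+500): 500 + j833 → |·| = √(500²+833²) = √943889 ≈ 971.54, ∠ = arctan(833/500) ≈ 59.03°
|L| = 500 · 6.9887e+05 / 8.0953e+05 ≈ 431.65
Gain = 20 log₁₀(431.65) ≈ 52.70 dB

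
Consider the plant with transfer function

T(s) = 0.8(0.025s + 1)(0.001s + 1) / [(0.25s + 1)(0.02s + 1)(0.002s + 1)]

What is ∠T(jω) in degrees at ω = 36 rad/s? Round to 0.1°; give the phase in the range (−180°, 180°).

-79.5°

At ω = 36 rad/s:
zero (1 + j36·0.025) = 1 + j0.9 → |·| ≈ 1.3454, ∠ ≈ 41.99°
zero (1 + j36·0.001) = 1 + j0.036 → |·| ≈ 1.0006, ∠ ≈ 2.06°
pole (1 + j36·0.25) = 1 + j9 → |·| ≈ 9.0554, ∠ ≈ 83.66°
pole (1 + j36·0.02) = 1 + j0.72 → |·| ≈ 1.2322, ∠ ≈ 35.75°
pole (1 + j36·0.002) = 1 + j0.072 → |·| ≈ 1.0026, ∠ ≈ 4.12°
∠T = (41.99° + 2.06°) − (83.66° + 35.75° + 4.12°) = -79.48°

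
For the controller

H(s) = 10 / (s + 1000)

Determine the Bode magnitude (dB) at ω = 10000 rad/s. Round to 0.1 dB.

-60.0 dB

At s = jω = j10000:
pole (s+1000): 1000 + j10000 → |·| = √(1000²+10000²) = √101000000 ≈ 10050, ∠ = arctan(10000/1000) ≈ 84.29°
|H| = 10 / 10050 ≈ 0.00099502
Gain = 20 log₁₀(0.00099502) ≈ -60.04 dB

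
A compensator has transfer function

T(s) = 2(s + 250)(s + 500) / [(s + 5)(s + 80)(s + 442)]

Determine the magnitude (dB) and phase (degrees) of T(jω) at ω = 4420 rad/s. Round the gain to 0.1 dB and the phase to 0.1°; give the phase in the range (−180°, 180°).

-66.9 dB, -92.9°

At s = jω = j4420:
zero (s+250): 250 + j4420 → |·| = √(250²+4420²) = √19598900 ≈ 4427.1, ∠ = arctan(4420/250) ≈ 86.76°
zero (s+500): 500 + j4420 → |·| = √(500²+4420²) = √19786400 ≈ 4448.2, ∠ = arctan(4420/500) ≈ 83.55°
pole (s+5): 5 + j4420 → |·| = √(5²+4420²) = √19536425 ≈ 4420, ∠ = arctan(4420/5) ≈ 89.94°
pole (s+80): 80 + j4420 → |·| = √(80²+4420²) = √19542800 ≈ 4420.7, ∠ = arctan(4420/80) ≈ 88.96°
pole (s+442): 442 + j4420 → |·| = √(442²+4420²) = √19731764 ≈ 4442, ∠ = arctan(4420/442) ≈ 84.29°
|T| = 2 · 1.9693e+07 / 8.6794e+10 ≈ 0.00045379
Gain = 20 log₁₀(0.00045379) ≈ -66.86 dB
∠T = 170.31° − 263.19° = -92.88°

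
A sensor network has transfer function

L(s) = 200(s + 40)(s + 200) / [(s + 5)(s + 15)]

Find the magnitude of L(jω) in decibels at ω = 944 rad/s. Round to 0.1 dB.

At s = jω = j944:
zero (s+40): 40 + j944 → |·| = √(40²+944²) = √892736 ≈ 944.85, ∠ = arctan(944/40) ≈ 87.57°
zero (s+200): 200 + j944 → |·| = √(200²+944²) = √931136 ≈ 964.95, ∠ = arctan(944/200) ≈ 78.04°
pole (s+5): 5 + j944 → |·| = √(5²+944²) = √891161 ≈ 944.01, ∠ = arctan(944/5) ≈ 89.70°
pole (s+15): 15 + j944 → |·| = √(15²+944²) = √891361 ≈ 944.12, ∠ = arctan(944/15) ≈ 89.09°
|L| = 200 · 9.1173e+05 / 8.9126e+05 ≈ 204.59
Gain = 20 log₁₀(204.59) ≈ 46.22 dB

46.2 dB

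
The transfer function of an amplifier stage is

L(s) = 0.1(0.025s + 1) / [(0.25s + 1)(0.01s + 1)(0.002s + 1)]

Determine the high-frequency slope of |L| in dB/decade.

-40 dB/decade

Each pole contributes −20 dB/decade at high frequency; each zero contributes +20 dB/decade.
Net: 1 zero(s) − 3 pole(s) → -40 dB/decade.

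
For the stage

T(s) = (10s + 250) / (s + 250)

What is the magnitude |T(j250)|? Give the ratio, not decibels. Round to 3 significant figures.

Substitute s = j250:
Numerator: 10(j250) + 250 = 250 + j2500
Denominator: (j250) + 250 = 250 + j250
|N| = √(250² + 2500²) ≈ 2512.5, ∠N ≈ 84.29°
|D| = √(250² + 250²) ≈ 353.55, ∠D ≈ 45.00°
|T| = 2512.5 / 353.55 ≈ 7.1065

7.11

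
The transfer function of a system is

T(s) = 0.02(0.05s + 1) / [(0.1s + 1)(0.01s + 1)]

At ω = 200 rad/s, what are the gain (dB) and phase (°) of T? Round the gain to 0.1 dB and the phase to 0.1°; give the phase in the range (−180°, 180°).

At ω = 200 rad/s:
zero (1 + j200·0.05) = 1 + j10 → |·| ≈ 10.05, ∠ ≈ 84.29°
pole (1 + j200·0.1) = 1 + j20 → |·| ≈ 20.025, ∠ ≈ 87.14°
pole (1 + j200·0.01) = 1 + j2 → |·| ≈ 2.2361, ∠ ≈ 63.43°
|T| = 0.02 · 10.05 / (20.025 · 2.2361) ≈ 0.0044888
Gain = 20 log₁₀(0.0044888) ≈ -46.96 dB
∠T = (84.29°) − (87.14° + 63.43°) = -66.28°

-47.0 dB, -66.3°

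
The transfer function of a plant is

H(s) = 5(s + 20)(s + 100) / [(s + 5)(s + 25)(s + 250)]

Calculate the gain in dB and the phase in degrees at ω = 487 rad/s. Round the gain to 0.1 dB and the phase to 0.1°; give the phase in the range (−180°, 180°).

At s = jω = j487:
zero (s+20): 20 + j487 → |·| = √(20²+487²) = √237569 ≈ 487.41, ∠ = arctan(487/20) ≈ 87.65°
zero (s+100): 100 + j487 → |·| = √(100²+487²) = √247169 ≈ 497.16, ∠ = arctan(487/100) ≈ 78.40°
pole (s+5): 5 + j487 → |·| = √(5²+487²) = √237194 ≈ 487.03, ∠ = arctan(487/5) ≈ 89.41°
pole (s+25): 25 + j487 → |·| = √(25²+487²) = √237794 ≈ 487.64, ∠ = arctan(487/25) ≈ 87.06°
pole (s+250): 250 + j487 → |·| = √(250²+487²) = √299669 ≈ 547.42, ∠ = arctan(487/250) ≈ 62.83°
|H| = 5 · 2.4232e+05 / 1.3001e+08 ≈ 0.0093193
Gain = 20 log₁₀(0.0093193) ≈ -40.61 dB
∠H = 166.05° − 239.30° = -73.25°

-40.6 dB, -73.3°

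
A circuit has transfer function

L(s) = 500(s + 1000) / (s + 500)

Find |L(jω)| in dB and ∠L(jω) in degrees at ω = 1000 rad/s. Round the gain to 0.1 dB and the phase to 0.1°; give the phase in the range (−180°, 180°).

At s = jω = j1000:
zero (s+1000): 1000 + j1000 → |·| = √(1000²+1000²) = √2000000 ≈ 1414.2, ∠ = arctan(1000/1000) ≈ 45.00°
pole (s+500): 500 + j1000 → |·| = √(500²+1000²) = √1250000 ≈ 1118, ∠ = arctan(1000/500) ≈ 63.43°
|L| = 500 · 1414.2 / 1118 ≈ 632.47
Gain = 20 log₁₀(632.47) ≈ 56.02 dB
∠L = 45.00° − 63.43° = -18.43°

56.0 dB, -18.4°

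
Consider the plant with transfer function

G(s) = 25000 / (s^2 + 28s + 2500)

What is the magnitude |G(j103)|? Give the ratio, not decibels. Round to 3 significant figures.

At s = jω = j103:
quadratic: (j103)² + 28·j103 + 2500 = -8109 + j2884 → |·| ≈ 8606.6, ∠ ≈ 160.42°
|G| = 25000 / 8606.6 ≈ 2.9047

2.90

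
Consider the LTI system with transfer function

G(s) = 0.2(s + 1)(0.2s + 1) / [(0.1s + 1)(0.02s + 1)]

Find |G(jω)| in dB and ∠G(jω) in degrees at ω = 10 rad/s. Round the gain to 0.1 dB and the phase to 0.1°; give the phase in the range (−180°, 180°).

9.9 dB, 91.4°

At ω = 10 rad/s:
zero (1 + j10·1) = 1 + j10 → |·| ≈ 10.05, ∠ ≈ 84.29°
zero (1 + j10·0.2) = 1 + j2 → |·| ≈ 2.2361, ∠ ≈ 63.43°
pole (1 + j10·0.1) = 1 + j1 → |·| ≈ 1.4142, ∠ ≈ 45.00°
pole (1 + j10·0.02) = 1 + j0.2 → |·| ≈ 1.0198, ∠ ≈ 11.31°
|G| = 0.2 · 10.05 · 2.2361 / (1.4142 · 1.0198) ≈ 3.1165
Gain = 20 log₁₀(3.1165) ≈ 9.87 dB
∠G = (84.29° + 63.43°) − (45.00° + 11.31°) = 91.41°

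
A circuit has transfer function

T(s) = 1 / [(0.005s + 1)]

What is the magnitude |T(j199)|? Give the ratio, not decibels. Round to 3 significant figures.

0.709

At ω = 199 rad/s:
pole (1 + j199·0.005) = 1 + j0.995 → |·| ≈ 1.4107, ∠ ≈ 44.86°
|T| = 1 · 1 / (1.4107) ≈ 0.70887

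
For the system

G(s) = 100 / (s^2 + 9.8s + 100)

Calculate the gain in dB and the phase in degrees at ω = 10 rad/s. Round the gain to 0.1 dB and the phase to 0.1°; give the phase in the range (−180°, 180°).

At s = jω = j10:
quadratic: (j10)² + 9.8·j10 + 100 = 0 + j98 → |·| ≈ 98, ∠ ≈ 90.00°
|G| = 100 / 98 ≈ 1.0204
Gain = 20 log₁₀(1.0204) ≈ 0.18 dB
∠G = 0.00° − 90.00° = -90.00°

0.2 dB, -90.0°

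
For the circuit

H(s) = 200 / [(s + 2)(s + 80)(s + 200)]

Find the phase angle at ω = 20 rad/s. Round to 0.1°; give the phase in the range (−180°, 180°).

At s = jω = j20:
pole (s+2): 2 + j20 → |·| = √(2²+20²) = √404 ≈ 20.1, ∠ = arctan(20/2) ≈ 84.29°
pole (s+80): 80 + j20 → |·| = √(80²+20²) = √6800 ≈ 82.462, ∠ = arctan(20/80) ≈ 14.04°
pole (s+200): 200 + j20 → |·| = √(200²+20²) = √40400 ≈ 201, ∠ = arctan(20/200) ≈ 5.71°
∠H = 0.00° − 104.04° = -104.04°

-104.0°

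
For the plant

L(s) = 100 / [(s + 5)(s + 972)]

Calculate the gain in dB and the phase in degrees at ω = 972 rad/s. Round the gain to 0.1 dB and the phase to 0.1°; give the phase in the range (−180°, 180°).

-82.5 dB, -134.7°

At s = jω = j972:
pole (s+5): 5 + j972 → |·| = √(5²+972²) = √944809 ≈ 972.01, ∠ = arctan(972/5) ≈ 89.71°
pole (s+972): 972 + j972 → |·| = √(972²+972²) = √1889568 ≈ 1374.6, ∠ = arctan(972/972) ≈ 45.00°
|L| = 100 / 1.3361e+06 ≈ 7.4845e-05
Gain = 20 log₁₀(7.4845e-05) ≈ -82.52 dB
∠L = 0.00° − 134.71° = -134.71°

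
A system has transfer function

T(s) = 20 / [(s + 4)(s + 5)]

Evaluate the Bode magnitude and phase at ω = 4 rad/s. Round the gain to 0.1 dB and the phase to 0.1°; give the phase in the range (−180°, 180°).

-5.2 dB, -83.7°

At s = jω = j4:
pole (s+4): 4 + j4 → |·| = √(4²+4²) = √32 ≈ 5.6569, ∠ = arctan(4/4) ≈ 45.00°
pole (s+5): 5 + j4 → |·| = √(5²+4²) = √41 ≈ 6.4031, ∠ = arctan(4/5) ≈ 38.66°
|T| = 20 / 36.222 ≈ 0.55215
Gain = 20 log₁₀(0.55215) ≈ -5.16 dB
∠T = 0.00° − 83.66° = -83.66°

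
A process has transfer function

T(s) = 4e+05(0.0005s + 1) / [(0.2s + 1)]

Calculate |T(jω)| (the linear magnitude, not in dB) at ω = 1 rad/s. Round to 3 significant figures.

3.92e+05

At ω = 1 rad/s:
zero (1 + j1·0.0005) = 1 + j0.0005 → |·| ≈ 1, ∠ ≈ 0.03°
pole (1 + j1·0.2) = 1 + j0.2 → |·| ≈ 1.0198, ∠ ≈ 11.31°
|T| = 4e+05 · 1 / (1.0198) ≈ 3.9223e+05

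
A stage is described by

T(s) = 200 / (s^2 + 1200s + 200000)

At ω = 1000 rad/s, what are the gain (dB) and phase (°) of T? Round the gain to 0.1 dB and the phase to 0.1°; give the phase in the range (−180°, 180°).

-77.2 dB, -123.7°

Substitute s = j1000:
Numerator: 200 = 200 + j0
Denominator: (j1000)^2 + 1200(j1000) + 200000 = -800000 + j1200000
|N| = √(200² + 0²) ≈ 200, ∠N ≈ 0.00°
|D| = √(800000² + 1200000²) ≈ 1.4422e+06, ∠D ≈ 123.69°
|T| = 200 / 1.4422e+06 ≈ 0.00013868
Gain = 20 log₁₀(0.00013868) ≈ -77.16 dB
∠T = 0.00° − 123.69° = -123.69°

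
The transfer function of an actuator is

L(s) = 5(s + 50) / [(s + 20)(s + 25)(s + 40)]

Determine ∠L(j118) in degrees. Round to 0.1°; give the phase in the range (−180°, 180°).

At s = jω = j118:
zero (s+50): 50 + j118 → |·| = √(50²+118²) = √16424 ≈ 128.16, ∠ = arctan(118/50) ≈ 67.04°
pole (s+20): 20 + j118 → |·| = √(20²+118²) = √14324 ≈ 119.68, ∠ = arctan(118/20) ≈ 80.38°
pole (s+25): 25 + j118 → |·| = √(25²+118²) = √14549 ≈ 120.62, ∠ = arctan(118/25) ≈ 78.04°
pole (s+40): 40 + j118 → |·| = √(40²+118²) = √15524 ≈ 124.6, ∠ = arctan(118/40) ≈ 71.27°
∠L = 67.04° − 229.69° = -162.65°

-162.7°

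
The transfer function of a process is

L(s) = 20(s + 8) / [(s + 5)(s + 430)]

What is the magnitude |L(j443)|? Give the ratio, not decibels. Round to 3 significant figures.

0.0324

At s = jω = j443:
zero (s+8): 8 + j443 → |·| = √(8²+443²) = √196313 ≈ 443.07, ∠ = arctan(443/8) ≈ 88.97°
pole (s+5): 5 + j443 → |·| = √(5²+443²) = √196274 ≈ 443.03, ∠ = arctan(443/5) ≈ 89.35°
pole (s+430): 430 + j443 → |·| = √(430²+443²) = √381149 ≈ 617.37, ∠ = arctan(443/430) ≈ 45.85°
|L| = 20 · 443.07 / 2.7351e+05 ≈ 0.032399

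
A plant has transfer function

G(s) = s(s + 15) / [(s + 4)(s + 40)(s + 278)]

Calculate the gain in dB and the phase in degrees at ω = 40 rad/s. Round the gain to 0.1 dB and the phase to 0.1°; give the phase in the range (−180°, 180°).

At s = jω = j40:
zero (s+15): 15 + j40 → |·| = √(15²+40²) = √1825 ≈ 42.72, ∠ = arctan(40/15) ≈ 69.44°
zero at origin: s = j40 → |·| = 40, ∠ = 90.00°
pole (s+4): 4 + j40 → |·| = √(4²+40²) = √1616 ≈ 40.2, ∠ = arctan(40/4) ≈ 84.29°
pole (s+40): 40 + j40 → |·| = √(40²+40²) = √3200 ≈ 56.569, ∠ = arctan(40/40) ≈ 45.00°
pole (s+278): 278 + j40 → |·| = √(278²+40²) = √78884 ≈ 280.86, ∠ = arctan(40/278) ≈ 8.19°
|G| = 1 · 1708.8 / 6.387e+05 ≈ 0.0026754
Gain = 20 log₁₀(0.0026754) ≈ -51.45 dB
∠G = 159.44° − 137.48° = 21.96°

-51.5 dB, 22.0°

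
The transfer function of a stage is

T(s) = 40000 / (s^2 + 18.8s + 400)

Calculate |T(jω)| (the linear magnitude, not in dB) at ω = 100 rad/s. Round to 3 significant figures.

4.09

At s = jω = j100:
quadratic: (j100)² + 18.8·j100 + 400 = -9600 + j1880 → |·| ≈ 9782.4, ∠ ≈ 168.92°
|T| = 40000 / 9782.4 ≈ 4.089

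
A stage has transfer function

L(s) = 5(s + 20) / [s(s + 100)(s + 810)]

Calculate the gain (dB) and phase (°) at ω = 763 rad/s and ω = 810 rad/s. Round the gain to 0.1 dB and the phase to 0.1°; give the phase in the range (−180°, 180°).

At s = jω = j763:
zero (s+20): 20 + j763 → |·| = √(20²+763²) = √582569 ≈ 763.26, ∠ = arctan(763/20) ≈ 88.50°
pole (s+100): 100 + j763 → |·| = √(100²+763²) = √592169 ≈ 769.53, ∠ = arctan(763/100) ≈ 82.53°
pole (s+810): 810 + j763 → |·| = √(810²+763²) = √1238269 ≈ 1112.8, ∠ = arctan(763/810) ≈ 43.29°
pole at origin: |s| = 763, ∠ = 90.00° (in denominator)
|L| = 5 · 763.26 / 6.5338e+08 ≈ 5.8409e-06
Gain = 20 log₁₀(5.8409e-06) ≈ -104.67 dB
∠L = 88.50° − 215.82° = -127.32°

At s = jω = j810:
zero (s+20): 20 + j810 → |·| = √(20²+810²) = √656500 ≈ 810.25, ∠ = arctan(810/20) ≈ 88.59°
pole (s+100): 100 + j810 → |·| = √(100²+810²) = √666100 ≈ 816.15, ∠ = arctan(810/100) ≈ 82.96°
pole (s+810): 810 + j810 → |·| = √(810²+810²) = √1312200 ≈ 1145.5, ∠ = arctan(810/810) ≈ 45.00°
pole at origin: |s| = 810, ∠ = 90.00° (in denominator)
|L| = 5 · 810.25 / 7.5727e+08 ≈ 5.3498e-06
Gain = 20 log₁₀(5.3498e-06) ≈ -105.43 dB
∠L = 88.59° − 217.96° = -129.37°

ω = 763: -104.7 dB, -127.3°; ω = 810: -105.4 dB, -129.4°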